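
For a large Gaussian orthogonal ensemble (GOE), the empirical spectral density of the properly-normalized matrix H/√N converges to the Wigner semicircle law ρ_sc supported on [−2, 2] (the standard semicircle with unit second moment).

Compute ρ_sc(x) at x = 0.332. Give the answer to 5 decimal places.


ρ_sc(x) = (1/(2π)) √(4 − x²). With x = 0.332:
  4 − x² = 4 − (0.332)² = 4 − 0.110224 = 3.889776.
  √(4 − x²) = 1.972252.
  1/(2π) = 0.159155.
  ρ_sc(0.332) = 0.159155 · 1.972252 = 0.313894.

Rounded to 5 decimal places: ρ_sc(0.332) ≈ 0.31389.


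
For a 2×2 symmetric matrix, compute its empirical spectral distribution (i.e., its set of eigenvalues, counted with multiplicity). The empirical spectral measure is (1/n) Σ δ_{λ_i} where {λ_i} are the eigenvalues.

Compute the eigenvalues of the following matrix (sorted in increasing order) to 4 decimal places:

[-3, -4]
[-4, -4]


Since M is real symmetric, both eigenvalues are real; they are the roots of det(λI − M) = λ² − (tr M) λ + det M.
tr M = -3 + (-4) = -7.
det M = (-3)·(-4) − (-4)² = 12 − 16 = -4.
Characteristic polynomial: λ² + 7λ − 4 = 0.
Discriminant Δ = (tr M)² − 4·det M = 49 − (-16) = 65; √Δ = 8.062258.
λ = (tr M ± √Δ)/2 = (-7 ± 8.062258)/2, giving (tr M − √Δ)/2 = -7.5311 and (tr M + √Δ)/2 = 0.5311.

Eigenvalues sorted in increasing order: [-7.5311, 0.5311].


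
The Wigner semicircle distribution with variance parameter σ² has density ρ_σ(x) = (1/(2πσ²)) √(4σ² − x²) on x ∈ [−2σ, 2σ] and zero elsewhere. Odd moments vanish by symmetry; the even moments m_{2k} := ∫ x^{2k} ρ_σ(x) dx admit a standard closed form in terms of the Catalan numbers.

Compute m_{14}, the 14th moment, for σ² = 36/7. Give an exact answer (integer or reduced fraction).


By the scaled semicircle moment identity, m_{2k} = σ^{2k} · C_k with k = 7.
C_7 = (1/(k+1)) · C(2k, k) = (1/8) · C(14, 7) = (1/8) · 3432 = 429.
σ^{2k} = (σ²)^k = (36/7)^7 = 78364164096/823543.

Therefore m_{14} = σ^{14} · C_7 = (78364164096/823543) · 429 = 33618226397184/823543.


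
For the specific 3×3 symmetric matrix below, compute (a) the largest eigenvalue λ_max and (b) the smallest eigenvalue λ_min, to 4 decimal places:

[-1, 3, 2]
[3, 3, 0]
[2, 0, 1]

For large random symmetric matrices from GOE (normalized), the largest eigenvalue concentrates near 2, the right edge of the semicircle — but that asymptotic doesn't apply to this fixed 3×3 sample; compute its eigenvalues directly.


Since M is real symmetric, all three eigenvalues are real; they are the roots of det(λI − M) = λ³ − (tr M) λ² + s λ − det M, where s is the sum of the principal 2×2 minors.
tr M = -1 + 3 + 1 = 3.
s = ((-1)·3 − 3²) + ((-1)·1 − 2²) + (3·1 − 0²) = -12 + (-5) + 3 = -14.
det M (expand along row 1) = (-1)·3 − 3·3 + 2·(-6) = -24.
Characteristic polynomial: λ³ − 3λ² − 14λ + 24 = 0.
Substitute λ = y + (tr M)/3 = y + 1.000000 to remove the quadratic term: y³ + p·y + q = 0 with p = s − (tr M)²/3 = -17.000000 and q = −2(tr M)³/27 + (tr M)·s/3 − det M = 8.000000.
Three real roots ⇒ use the trigonometric (Viète) form: r = 2√(−p/3) = 4.760952, φ = arccos(3q/(p·r)) = arccos(-0.296530) = 1.871853 rad.
y_k = r·cos(φ/3 − 2πk/3) for k = 0, 1, 2 gives y = 3.863876, 0.476971, -4.340848.
λ_k = y_k + 1.000000 gives λ = 4.8639, 1.4770, -3.3408 (check: the sum is 3.0000 = tr M).

Hence λ_max = 4.8639 and λ_min = -3.3408.


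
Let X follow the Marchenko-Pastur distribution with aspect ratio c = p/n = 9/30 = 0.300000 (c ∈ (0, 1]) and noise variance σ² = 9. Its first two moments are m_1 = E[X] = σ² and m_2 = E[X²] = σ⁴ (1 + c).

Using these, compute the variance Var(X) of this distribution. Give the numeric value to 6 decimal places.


m_1 = E[X] = σ² = 9, so m_1² = 81.
m_2 = E[X²] = σ⁴ (1 + c) = 81 · (1 + 0.300000) = 81 · 1.300000 = 105.300000.
(Note m_2 − m_1² simplifies to c · σ⁴ = 0.300000 · 81.)

Var(X) = m_2 − m_1² = 105.300000 − 81 = 24.300000.


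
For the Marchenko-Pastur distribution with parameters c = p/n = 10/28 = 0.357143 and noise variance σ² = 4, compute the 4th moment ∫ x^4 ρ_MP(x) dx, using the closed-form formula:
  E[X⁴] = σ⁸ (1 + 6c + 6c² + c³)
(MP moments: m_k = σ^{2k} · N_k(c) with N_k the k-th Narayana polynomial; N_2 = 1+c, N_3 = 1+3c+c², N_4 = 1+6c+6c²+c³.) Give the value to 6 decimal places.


E[X⁴] = σ⁸ (1 + 6c + 6c² + c³) (fourth MP moment). With σ² = 4 (so σ⁸ = 256) and c = 10/28 = 0.357143: E[X⁴] = 256 · (1 + 6·0.357143 + 6·(0.357143)² + (0.357143)³) = 256 · 3.953717.

So E[X^4] = 1012.151603.


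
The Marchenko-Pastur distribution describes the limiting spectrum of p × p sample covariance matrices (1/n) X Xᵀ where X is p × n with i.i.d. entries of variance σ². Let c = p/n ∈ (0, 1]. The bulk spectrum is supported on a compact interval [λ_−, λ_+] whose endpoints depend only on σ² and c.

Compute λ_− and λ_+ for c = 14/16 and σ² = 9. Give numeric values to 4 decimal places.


c = 14/16 = 0.875000; √c = 0.935414.
λ_− = σ² (1 − √c)² = 9 · (1 − 0.935414)² = 9 · (0.064586)² = 0.037542.
λ_+ = σ² (1 + √c)² = 9 · (1 + 0.935414)² = 9 · (1.935414)² = 33.712458.

Rounded to 4 decimal places: λ_− ≈ 0.0375, λ_+ ≈ 33.7125.


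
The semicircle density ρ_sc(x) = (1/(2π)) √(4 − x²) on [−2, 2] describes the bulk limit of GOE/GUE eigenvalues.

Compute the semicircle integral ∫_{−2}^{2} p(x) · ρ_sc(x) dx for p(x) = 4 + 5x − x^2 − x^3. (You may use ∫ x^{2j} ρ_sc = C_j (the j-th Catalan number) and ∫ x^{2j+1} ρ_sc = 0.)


Write p(x) = Σ a_i x^i, split into monomials and integrate each against ρ_sc separately.
Using ∫ x^{2j} ρ_sc = C_j = (1/(j+1)) C(2j, j) (Catalan numbers) and ∫ x^{2j+1} ρ_sc = 0 (odd monomials vanish by symmetry):
  i = 0 (even): a_0 · C_{0} = 4 · 1 = 4
  i = 1 (odd): ∫ x^1 ρ_sc = 0 (vanishes)
  i = 2 (even): a_2 · C_{1} = -1 · 1 = -1
  i = 3 (odd): ∫ x^3 ρ_sc = 0 (vanishes)

Summing the contributions: ∫_{−2}^{2} p(x) ρ_sc(x) dx = 4 + (-1) = 3.


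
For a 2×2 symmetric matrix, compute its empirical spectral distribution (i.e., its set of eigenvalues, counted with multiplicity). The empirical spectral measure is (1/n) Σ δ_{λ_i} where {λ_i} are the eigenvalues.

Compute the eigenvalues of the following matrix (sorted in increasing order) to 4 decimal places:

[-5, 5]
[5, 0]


Since M is real symmetric, both eigenvalues are real; they are the roots of det(λI − M) = λ² − (tr M) λ + det M.
tr M = -5 + 0 = -5.
det M = (-5)·0 − 5² = 0 − 25 = -25.
Characteristic polynomial: λ² + 5λ − 25 = 0.
Discriminant Δ = (tr M)² − 4·det M = 25 − (-100) = 125; √Δ = 11.180340.
λ = (tr M ± √Δ)/2 = (-5 ± 11.180340)/2, giving (tr M − √Δ)/2 = -8.0902 and (tr M + √Δ)/2 = 3.0902.

Eigenvalues sorted in increasing order: [-8.0902, 3.0902].


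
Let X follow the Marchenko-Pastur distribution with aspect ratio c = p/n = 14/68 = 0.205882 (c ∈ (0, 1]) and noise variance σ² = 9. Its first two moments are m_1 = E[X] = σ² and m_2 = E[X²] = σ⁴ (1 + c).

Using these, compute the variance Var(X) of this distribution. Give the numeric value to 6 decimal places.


m_1 = E[X] = σ² = 9, so m_1² = 81.
m_2 = E[X²] = σ⁴ (1 + c) = 81 · (1 + 0.205882) = 81 · 1.205882 = 97.676471.
(Note m_2 − m_1² simplifies to c · σ⁴ = 0.205882 · 81.)

Var(X) = m_2 − m_1² = 97.676471 − 81 = 16.676471.


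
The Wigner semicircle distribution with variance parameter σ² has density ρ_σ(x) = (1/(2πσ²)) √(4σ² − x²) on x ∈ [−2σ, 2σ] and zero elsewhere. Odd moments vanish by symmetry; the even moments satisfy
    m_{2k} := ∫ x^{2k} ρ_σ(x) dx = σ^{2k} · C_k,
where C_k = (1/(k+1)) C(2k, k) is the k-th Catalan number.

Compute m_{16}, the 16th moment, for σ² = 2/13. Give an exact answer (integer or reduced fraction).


By the scaled semicircle moment identity, m_{2k} = σ^{2k} · C_k with k = 8.
C_8 = (1/(k+1)) · C(2k, k) = (1/9) · C(16, 8) = (1/9) · 12870 = 1430.
σ^{2k} = (σ²)^k = (2/13)^8 = 256/815730721.

Therefore m_{16} = σ^{16} · C_8 = (256/815730721) · 1430 = 28160/62748517.


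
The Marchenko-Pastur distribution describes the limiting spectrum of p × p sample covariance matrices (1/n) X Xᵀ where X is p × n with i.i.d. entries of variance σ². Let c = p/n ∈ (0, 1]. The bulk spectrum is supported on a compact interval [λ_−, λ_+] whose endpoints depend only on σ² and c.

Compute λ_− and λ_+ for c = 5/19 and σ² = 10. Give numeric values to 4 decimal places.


c = 5/19 = 0.263158; √c = 0.512989.
λ_− = σ² (1 − √c)² = 10 · (1 − 0.512989)² = 10 · (0.487011)² = 2.371795.
λ_+ = σ² (1 + √c)² = 10 · (1 + 0.512989)² = 10 · (1.512989)² = 22.891362.

Rounded to 4 decimal places: λ_− ≈ 2.3718, λ_+ ≈ 22.8914.


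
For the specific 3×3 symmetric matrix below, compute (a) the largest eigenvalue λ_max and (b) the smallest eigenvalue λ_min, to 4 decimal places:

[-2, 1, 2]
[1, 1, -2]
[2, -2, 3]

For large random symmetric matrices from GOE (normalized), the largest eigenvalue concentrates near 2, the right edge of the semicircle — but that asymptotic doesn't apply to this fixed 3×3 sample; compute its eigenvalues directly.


Since M is real symmetric, all three eigenvalues are real; they are the roots of det(λI − M) = λ³ − (tr M) λ² + s λ − det M, where s is the sum of the principal 2×2 minors.
tr M = -2 + 1 + 3 = 2.
s = ((-2)·1 − 1²) + ((-2)·3 − 2²) + (1·3 − (-2)²) = -3 + (-10) + (-1) = -14.
det M (expand along row 1) = (-2)·(-1) − 1·7 + 2·(-4) = -13.
Characteristic polynomial: λ³ − 2λ² − 14λ + 13 = 0.
Substitute λ = y + (tr M)/3 = y + 0.666667 to remove the quadratic term: y³ + p·y + q = 0 with p = s − (tr M)²/3 = -15.333333 and q = −2(tr M)³/27 + (tr M)·s/3 − det M = 3.074074.
Three real roots ⇒ use the trigonometric (Viète) form: r = 2√(−p/3) = 4.521553, φ = arccos(3q/(p·r)) = arccos(-0.133018) = 1.704210 rad.
y_k = r·cos(φ/3 − 2πk/3) for k = 0, 1, 2 gives y = 3.811402, 0.201013, -4.012415.
λ_k = y_k + 0.666667 gives λ = 4.4781, 0.8677, -3.3457 (check: the sum is 2.0000 = tr M).

Hence λ_max = 4.4781 and λ_min = -3.3457.


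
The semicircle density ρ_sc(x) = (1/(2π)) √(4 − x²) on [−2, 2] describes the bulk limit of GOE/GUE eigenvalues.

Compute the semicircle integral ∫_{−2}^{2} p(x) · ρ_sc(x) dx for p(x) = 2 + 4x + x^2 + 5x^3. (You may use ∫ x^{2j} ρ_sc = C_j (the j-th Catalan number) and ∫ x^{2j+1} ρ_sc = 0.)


Write p(x) = Σ a_i x^i, split into monomials and integrate each against ρ_sc separately.
Using ∫ x^{2j} ρ_sc = C_j = (1/(j+1)) C(2j, j) (Catalan numbers) and ∫ x^{2j+1} ρ_sc = 0 (odd monomials vanish by symmetry):
  i = 0 (even): a_0 · C_{0} = 2 · 1 = 2
  i = 1 (odd): ∫ x^1 ρ_sc = 0 (vanishes)
  i = 2 (even): a_2 · C_{1} = 1 · 1 = 1
  i = 3 (odd): ∫ x^3 ρ_sc = 0 (vanishes)

Summing the contributions: ∫_{−2}^{2} p(x) ρ_sc(x) dx = 2 + 1 = 3.


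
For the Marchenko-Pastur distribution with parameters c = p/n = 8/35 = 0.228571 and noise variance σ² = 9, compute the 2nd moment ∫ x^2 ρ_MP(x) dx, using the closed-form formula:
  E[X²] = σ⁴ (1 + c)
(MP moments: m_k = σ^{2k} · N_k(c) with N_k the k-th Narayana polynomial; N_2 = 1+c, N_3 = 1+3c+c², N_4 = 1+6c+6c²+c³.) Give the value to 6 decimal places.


E[X²] = σ⁴ (1 + c) (second MP moment). With σ² = 9 (so σ⁴ = 81) and c = 8/35 = 0.228571: E[X²] = 81 · (1 + 0.228571) = 81 · 1.228571.

So E[X^2] = 99.514286.


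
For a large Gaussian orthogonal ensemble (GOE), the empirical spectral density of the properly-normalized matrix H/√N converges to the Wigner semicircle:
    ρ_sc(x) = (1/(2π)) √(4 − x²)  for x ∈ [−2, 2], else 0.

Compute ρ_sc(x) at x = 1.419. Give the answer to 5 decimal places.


ρ_sc(x) = (1/(2π)) √(4 − x²). With x = 1.419:
  4 − x² = 4 − (1.419)² = 4 − 2.013561 = 1.986439.
  √(4 − x²) = 1.409411.
  1/(2π) = 0.159155.
  ρ_sc(1.419) = 0.159155 · 1.409411 = 0.224315.

Rounded to 5 decimal places: ρ_sc(1.419) ≈ 0.22431.


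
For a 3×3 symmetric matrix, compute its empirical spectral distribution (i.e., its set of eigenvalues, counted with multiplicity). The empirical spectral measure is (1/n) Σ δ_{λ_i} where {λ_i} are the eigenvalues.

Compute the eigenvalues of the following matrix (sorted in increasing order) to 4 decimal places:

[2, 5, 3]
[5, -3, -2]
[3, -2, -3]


Since M is real symmetric, all three eigenvalues are real; they are the roots of det(λI − M) = λ³ − (tr M) λ² + s λ − det M, where s is the sum of the principal 2×2 minors.
tr M = 2 + (-3) + (-3) = -4.
s = (2·(-3) − 5²) + (2·(-3) − 3²) + ((-3)·(-3) − (-2)²) = -31 + (-15) + 5 = -41.
det M (expand along row 1) = 2·5 − 5·(-9) + 3·(-1) = 52.
Characteristic polynomial: λ³ + 4λ² − 41λ − 52 = 0.
Substitute λ = y + (tr M)/3 = y − 1.333333 to remove the quadratic term: y³ + p·y + q = 0 with p = s − (tr M)²/3 = -46.333333 and q = −2(tr M)³/27 + (tr M)·s/3 − det M = 7.407407.
Three real roots ⇒ use the trigonometric (Viète) form: r = 2√(−p/3) = 7.859884, φ = arccos(3q/(p·r)) = arccos(-0.061021) = 1.631855 rad.
y_k = r·cos(φ/3 − 2πk/3) for k = 0, 1, 2 gives y = 6.725469, 0.159960, -6.885430.
λ_k = y_k − 1.333333 gives λ = 5.3921, -1.1734, -8.2188 (check: the sum is -4.0000 = tr M).

Eigenvalues sorted in increasing order: [-8.2188, -1.1734, 5.3921].


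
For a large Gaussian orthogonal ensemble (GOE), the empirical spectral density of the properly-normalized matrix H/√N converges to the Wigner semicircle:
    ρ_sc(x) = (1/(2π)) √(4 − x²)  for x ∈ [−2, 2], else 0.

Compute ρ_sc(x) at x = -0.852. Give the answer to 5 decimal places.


ρ_sc(x) = (1/(2π)) √(4 − x²). With x = -0.852:
  4 − x² = 4 − (-0.852)² = 4 − 0.725904 = 3.274096.
  √(4 − x²) = 1.809446.
  1/(2π) = 0.159155.
  ρ_sc(-0.852) = 0.159155 · 1.809446 = 0.287982.

Rounded to 5 decimal places: ρ_sc(-0.852) ≈ 0.28798.


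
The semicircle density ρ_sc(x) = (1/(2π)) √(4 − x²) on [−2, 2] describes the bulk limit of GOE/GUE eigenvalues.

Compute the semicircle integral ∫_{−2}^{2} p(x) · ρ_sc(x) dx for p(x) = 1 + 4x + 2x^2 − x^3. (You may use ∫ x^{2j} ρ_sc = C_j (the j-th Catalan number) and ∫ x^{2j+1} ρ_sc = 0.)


Write p(x) = Σ a_i x^i, split into monomials and integrate each against ρ_sc separately.
Using ∫ x^{2j} ρ_sc = C_j = (1/(j+1)) C(2j, j) (Catalan numbers) and ∫ x^{2j+1} ρ_sc = 0 (odd monomials vanish by symmetry):
  i = 0 (even): a_0 · C_{0} = 1 · 1 = 1
  i = 1 (odd): ∫ x^1 ρ_sc = 0 (vanishes)
  i = 2 (even): a_2 · C_{1} = 2 · 1 = 2
  i = 3 (odd): ∫ x^3 ρ_sc = 0 (vanishes)

Summing the contributions: ∫_{−2}^{2} p(x) ρ_sc(x) dx = 1 + 2 = 3.


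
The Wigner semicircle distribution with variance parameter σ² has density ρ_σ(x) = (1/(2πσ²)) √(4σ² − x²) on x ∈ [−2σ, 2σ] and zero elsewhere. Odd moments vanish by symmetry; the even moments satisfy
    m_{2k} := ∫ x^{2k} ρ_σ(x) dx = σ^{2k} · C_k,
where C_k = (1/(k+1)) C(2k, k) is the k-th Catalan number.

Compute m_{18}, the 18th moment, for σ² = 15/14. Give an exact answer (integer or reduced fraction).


By the scaled semicircle moment identity, m_{2k} = σ^{2k} · C_k with k = 9.
C_9 = (1/(k+1)) · C(2k, k) = (1/10) · C(18, 9) = (1/10) · 48620 = 4862.
σ^{2k} = (σ²)^k = (15/14)^9 = 38443359375/20661046784.

Therefore m_{18} = σ^{18} · C_9 = (38443359375/20661046784) · 4862 = 93455806640625/10330523392.


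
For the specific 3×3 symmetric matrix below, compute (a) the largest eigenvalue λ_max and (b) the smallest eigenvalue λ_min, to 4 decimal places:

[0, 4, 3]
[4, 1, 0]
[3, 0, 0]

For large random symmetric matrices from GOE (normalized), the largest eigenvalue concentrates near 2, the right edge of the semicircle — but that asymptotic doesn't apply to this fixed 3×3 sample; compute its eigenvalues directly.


Since M is real symmetric, all three eigenvalues are real; they are the roots of det(λI − M) = λ³ − (tr M) λ² + s λ − det M, where s is the sum of the principal 2×2 minors.
tr M = 0 + 1 + 0 = 1.
s = (0·1 − 4²) + (0·0 − 3²) + (1·0 − 0²) = -16 + (-9) + 0 = -25.
det M (expand along row 1) = 0·0 − 4·0 + 3·(-3) = -9.
Characteristic polynomial: λ³ − λ² − 25λ + 9 = 0.
Substitute λ = y + (tr M)/3 = y + 0.333333 to remove the quadratic term: y³ + p·y + q = 0 with p = s − (tr M)²/3 = -25.333333 and q = −2(tr M)³/27 + (tr M)·s/3 − det M = 0.592593.
Three real roots ⇒ use the trigonometric (Viète) form: r = 2√(−p/3) = 5.811865, φ = arccos(3q/(p·r)) = arccos(-0.012075) = 1.582871 rad.
y_k = r·cos(φ/3 − 2πk/3) for k = 0, 1, 2 gives y = 5.021486, 0.023392, -5.044878.
λ_k = y_k + 0.333333 gives λ = 5.3548, 0.3567, -4.7115 (check: the sum is 1.0000 = tr M).

Hence λ_max = 5.3548 and λ_min = -4.7115.


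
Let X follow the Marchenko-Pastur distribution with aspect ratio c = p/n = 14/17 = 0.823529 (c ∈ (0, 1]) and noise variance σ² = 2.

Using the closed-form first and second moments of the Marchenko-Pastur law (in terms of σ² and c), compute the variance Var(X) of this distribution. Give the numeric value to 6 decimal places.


Recall the MP moments m_1 = E[X] = σ² and m_2 = E[X²] = σ⁴ (1 + c).
m_1 = E[X] = σ² = 2, so m_1² = 4.
m_2 = E[X²] = σ⁴ (1 + c) = 4 · (1 + 0.823529) = 4 · 1.823529 = 7.294118.
(Note m_2 − m_1² simplifies to c · σ⁴ = 0.823529 · 4.)

Var(X) = m_2 − m_1² = 7.294118 − 4 = 3.294118.


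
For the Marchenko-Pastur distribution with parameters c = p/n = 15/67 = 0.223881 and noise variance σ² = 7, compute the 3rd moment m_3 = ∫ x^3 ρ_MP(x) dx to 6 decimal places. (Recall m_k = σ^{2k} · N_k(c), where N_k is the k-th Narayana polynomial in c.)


E[X³] = σ⁶ (1 + 3c + c²) (third MP moment). With σ² = 7 (so σ⁶ = 343) and c = 15/67 = 0.223881: E[X³] = 343 · (1 + 3·0.223881 + (0.223881)²) = 343 · 1.721764.

So E[X^3] = 590.565159.


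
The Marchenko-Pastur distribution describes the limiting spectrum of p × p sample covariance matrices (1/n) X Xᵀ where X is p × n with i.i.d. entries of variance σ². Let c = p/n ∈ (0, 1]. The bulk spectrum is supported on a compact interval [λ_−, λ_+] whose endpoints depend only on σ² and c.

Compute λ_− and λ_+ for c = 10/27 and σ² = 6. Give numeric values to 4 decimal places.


c = 10/27 = 0.370370; √c = 0.608581.
λ_− = σ² (1 − √c)² = 6 · (1 − 0.608581)² = 6 · (0.391419)² = 0.919255.
λ_+ = σ² (1 + √c)² = 6 · (1 + 0.608581)² = 6 · (1.608581)² = 15.525190.

Rounded to 4 decimal places: λ_− ≈ 0.9193, λ_+ ≈ 15.5252.


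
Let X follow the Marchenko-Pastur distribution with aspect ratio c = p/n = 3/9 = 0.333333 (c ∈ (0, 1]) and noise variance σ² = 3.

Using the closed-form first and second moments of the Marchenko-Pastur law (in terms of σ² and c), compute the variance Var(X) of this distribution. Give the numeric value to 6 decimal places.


Recall the MP moments m_1 = E[X] = σ² and m_2 = E[X²] = σ⁴ (1 + c).
m_1 = E[X] = σ² = 3, so m_1² = 9.
m_2 = E[X²] = σ⁴ (1 + c) = 9 · (1 + 0.333333) = 9 · 1.333333 = 12.000000.
(Note m_2 − m_1² simplifies to c · σ⁴ = 0.333333 · 9.)

Var(X) = m_2 − m_1² = 12.000000 − 9 = 3.000000.


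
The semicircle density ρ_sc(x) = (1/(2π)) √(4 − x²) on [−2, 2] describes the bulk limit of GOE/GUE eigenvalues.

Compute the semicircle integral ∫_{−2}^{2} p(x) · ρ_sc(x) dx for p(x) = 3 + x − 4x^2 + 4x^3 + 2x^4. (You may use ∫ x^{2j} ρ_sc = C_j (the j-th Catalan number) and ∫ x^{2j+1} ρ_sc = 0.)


Write p(x) = Σ a_i x^i, split into monomials and integrate each against ρ_sc separately.
Using ∫ x^{2j} ρ_sc = C_j = (1/(j+1)) C(2j, j) (Catalan numbers) and ∫ x^{2j+1} ρ_sc = 0 (odd monomials vanish by symmetry):
  i = 0 (even): a_0 · C_{0} = 3 · 1 = 3
  i = 1 (odd): ∫ x^1 ρ_sc = 0 (vanishes)
  i = 2 (even): a_2 · C_{1} = -4 · 1 = -4
  i = 3 (odd): ∫ x^3 ρ_sc = 0 (vanishes)
  i = 4 (even): a_4 · C_{2} = 2 · 2 = 4

Summing the contributions: ∫_{−2}^{2} p(x) ρ_sc(x) dx = 3 + (-4) + 4 = 3.


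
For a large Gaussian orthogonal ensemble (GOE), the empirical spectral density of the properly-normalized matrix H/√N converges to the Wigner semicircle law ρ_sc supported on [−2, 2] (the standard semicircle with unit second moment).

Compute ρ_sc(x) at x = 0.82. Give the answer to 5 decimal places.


ρ_sc(x) = (1/(2π)) √(4 − x²). With x = 0.82:
  4 − x² = 4 − (0.82)² = 4 − 0.672400 = 3.327600.
  √(4 − x²) = 1.824171.
  1/(2π) = 0.159155.
  ρ_sc(0.82) = 0.159155 · 1.824171 = 0.290326.

Rounded to 5 decimal places: ρ_sc(0.82) ≈ 0.29033.


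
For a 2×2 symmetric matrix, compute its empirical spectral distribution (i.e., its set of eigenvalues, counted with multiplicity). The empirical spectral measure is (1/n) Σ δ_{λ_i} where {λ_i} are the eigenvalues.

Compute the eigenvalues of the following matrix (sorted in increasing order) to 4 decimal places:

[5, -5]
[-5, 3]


Since M is real symmetric, both eigenvalues are real; they are the roots of det(λI − M) = λ² − (tr M) λ + det M.
tr M = 5 + 3 = 8.
det M = 5·3 − (-5)² = 15 − 25 = -10.
Characteristic polynomial: λ² − 8λ − 10 = 0.
Discriminant Δ = (tr M)² − 4·det M = 64 − (-40) = 104; √Δ = 10.198039.
λ = (tr M ± √Δ)/2 = (8 ± 10.198039)/2, giving (tr M − √Δ)/2 = -1.0990 and (tr M + √Δ)/2 = 9.0990.

Eigenvalues sorted in increasing order: [-1.0990, 9.0990].


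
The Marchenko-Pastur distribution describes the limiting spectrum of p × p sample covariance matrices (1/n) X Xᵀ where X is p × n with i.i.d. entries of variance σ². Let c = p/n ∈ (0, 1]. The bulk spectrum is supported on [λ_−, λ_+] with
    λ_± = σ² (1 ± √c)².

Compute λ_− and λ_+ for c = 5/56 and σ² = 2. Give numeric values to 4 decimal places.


c = 5/56 = 0.089286; √c = 0.298807.
λ_− = σ² (1 − √c)² = 2 · (1 − 0.298807)² = 2 · (0.701193)² = 0.983343.
λ_+ = σ² (1 + √c)² = 2 · (1 + 0.298807)² = 2 · (1.298807)² = 3.373800.

Rounded to 4 decimal places: λ_− ≈ 0.9833, λ_+ ≈ 3.3738.


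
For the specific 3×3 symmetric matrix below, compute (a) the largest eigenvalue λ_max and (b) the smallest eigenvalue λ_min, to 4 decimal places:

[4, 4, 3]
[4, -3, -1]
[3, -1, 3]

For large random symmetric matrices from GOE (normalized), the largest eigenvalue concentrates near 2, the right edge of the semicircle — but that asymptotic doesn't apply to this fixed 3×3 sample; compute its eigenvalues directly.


Since M is real symmetric, all three eigenvalues are real; they are the roots of det(λI − M) = λ³ − (tr M) λ² + s λ − det M, where s is the sum of the principal 2×2 minors.
tr M = 4 + (-3) + 3 = 4.
s = (4·(-3) − 4²) + (4·3 − 3²) + ((-3)·3 − (-1)²) = -28 + 3 + (-10) = -35.
det M (expand along row 1) = 4·(-10) − 4·15 + 3·5 = -85.
Characteristic polynomial: λ³ − 4λ² − 35λ + 85 = 0.
Substitute λ = y + (tr M)/3 = y + 1.333333 to remove the quadratic term: y³ + p·y + q = 0 with p = s − (tr M)²/3 = -40.333333 and q = −2(tr M)³/27 + (tr M)·s/3 − det M = 33.592593.
Three real roots ⇒ use the trigonometric (Viète) form: r = 2√(−p/3) = 7.333333, φ = arccos(3q/(p·r)) = arccos(-0.340721) = 1.918480 rad.
y_k = r·cos(φ/3 − 2πk/3) for k = 0, 1, 2 gives y = 5.884253, 0.847993, -6.732246.
λ_k = y_k + 1.333333 gives λ = 7.2176, 2.1813, -5.3989 (check: the sum is 4.0000 = tr M).

Hence λ_max = 7.2176 and λ_min = -5.3989.


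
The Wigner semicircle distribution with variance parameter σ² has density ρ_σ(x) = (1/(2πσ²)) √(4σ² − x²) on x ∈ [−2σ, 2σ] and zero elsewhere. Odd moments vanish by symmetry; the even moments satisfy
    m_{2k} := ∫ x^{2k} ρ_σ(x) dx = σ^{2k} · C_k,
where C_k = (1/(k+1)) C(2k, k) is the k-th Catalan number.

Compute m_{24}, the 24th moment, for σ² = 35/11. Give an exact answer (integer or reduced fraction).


By the scaled semicircle moment identity, m_{2k} = σ^{2k} · C_k with k = 12.
C_12 = (1/(k+1)) · C(2k, k) = (1/13) · C(24, 12) = (1/13) · 2704156 = 208012.
σ^{2k} = (σ²)^k = (35/11)^12 = 3379220508056640625/3138428376721.

Therefore m_{24} = σ^{24} · C_12 = (3379220508056640625/3138428376721) · 208012 = 702918416321877929687500/3138428376721.


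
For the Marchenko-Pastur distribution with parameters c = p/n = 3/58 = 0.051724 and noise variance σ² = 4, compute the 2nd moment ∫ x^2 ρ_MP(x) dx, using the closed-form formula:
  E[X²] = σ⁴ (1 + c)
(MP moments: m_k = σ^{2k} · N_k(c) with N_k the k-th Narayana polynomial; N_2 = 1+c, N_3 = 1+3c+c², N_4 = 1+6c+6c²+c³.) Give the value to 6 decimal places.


E[X²] = σ⁴ (1 + c) (second MP moment). With σ² = 4 (so σ⁴ = 16) and c = 3/58 = 0.051724: E[X²] = 16 · (1 + 0.051724) = 16 · 1.051724.

So E[X^2] = 16.827586.


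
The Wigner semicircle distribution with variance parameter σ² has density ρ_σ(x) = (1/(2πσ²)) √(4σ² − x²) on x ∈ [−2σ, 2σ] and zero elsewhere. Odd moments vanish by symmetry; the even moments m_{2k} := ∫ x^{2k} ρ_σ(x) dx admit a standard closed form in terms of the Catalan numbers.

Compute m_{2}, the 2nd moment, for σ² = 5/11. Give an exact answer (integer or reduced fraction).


By the scaled semicircle moment identity, m_{2k} = σ^{2k} · C_k with k = 1.
C_1 = (1/(k+1)) · C(2k, k) = (1/2) · C(2, 1) = (1/2) · 2 = 1.
σ^{2k} = (σ²)^k = (5/11)^1 = 5/11.

Therefore m_{2} = σ^{2} · C_1 = (5/11) · 1 = 5/11.


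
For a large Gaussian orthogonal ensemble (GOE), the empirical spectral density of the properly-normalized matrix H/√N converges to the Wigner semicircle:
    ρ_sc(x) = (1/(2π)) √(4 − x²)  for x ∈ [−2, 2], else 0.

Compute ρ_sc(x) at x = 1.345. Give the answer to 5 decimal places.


ρ_sc(x) = (1/(2π)) √(4 − x²). With x = 1.345:
  4 − x² = 4 − (1.345)² = 4 − 1.809025 = 2.190975.
  √(4 − x²) = 1.480194.
  1/(2π) = 0.159155.
  ρ_sc(1.345) = 0.159155 · 1.480194 = 0.235580.

Rounded to 5 decimal places: ρ_sc(1.345) ≈ 0.23558.


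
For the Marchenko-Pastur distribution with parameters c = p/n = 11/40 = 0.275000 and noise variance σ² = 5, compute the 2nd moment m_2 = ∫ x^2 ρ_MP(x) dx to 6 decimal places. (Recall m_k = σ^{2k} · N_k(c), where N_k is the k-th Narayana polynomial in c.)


E[X²] = σ⁴ (1 + c) (second MP moment). With σ² = 5 (so σ⁴ = 25) and c = 11/40 = 0.275000: E[X²] = 25 · (1 + 0.275000) = 25 · 1.275000.

So E[X^2] = 31.875000.


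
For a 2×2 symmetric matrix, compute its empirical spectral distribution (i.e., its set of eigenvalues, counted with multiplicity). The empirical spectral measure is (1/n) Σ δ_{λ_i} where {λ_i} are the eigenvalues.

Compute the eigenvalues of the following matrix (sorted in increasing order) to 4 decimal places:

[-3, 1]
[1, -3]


Since M is real symmetric, both eigenvalues are real; they are the roots of det(λI − M) = λ² − (tr M) λ + det M.
tr M = -3 + (-3) = -6.
det M = (-3)·(-3) − 1² = 9 − 1 = 8.
Characteristic polynomial: λ² + 6λ + 8 = 0.
Discriminant Δ = (tr M)² − 4·det M = 36 − 32 = 4; √Δ = 2.000000.
λ = (tr M ± √Δ)/2 = (-6 ± 2.000000)/2, giving (tr M − √Δ)/2 = -4.0000 and (tr M + √Δ)/2 = -2.0000.

Eigenvalues sorted in increasing order: [-4.0000, -2.0000].


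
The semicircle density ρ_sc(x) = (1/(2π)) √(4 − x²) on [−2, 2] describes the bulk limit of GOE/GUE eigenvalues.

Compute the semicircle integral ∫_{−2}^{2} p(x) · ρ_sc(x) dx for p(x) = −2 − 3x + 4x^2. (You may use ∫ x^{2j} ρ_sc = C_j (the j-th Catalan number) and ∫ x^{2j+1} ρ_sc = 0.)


Write p(x) = Σ a_i x^i, split into monomials and integrate each against ρ_sc separately.
Using ∫ x^{2j} ρ_sc = C_j = (1/(j+1)) C(2j, j) (Catalan numbers) and ∫ x^{2j+1} ρ_sc = 0 (odd monomials vanish by symmetry):
  i = 0 (even): a_0 · C_{0} = -2 · 1 = -2
  i = 1 (odd): ∫ x^1 ρ_sc = 0 (vanishes)
  i = 2 (even): a_2 · C_{1} = 4 · 1 = 4

Summing the contributions: ∫_{−2}^{2} p(x) ρ_sc(x) dx = (-2) + 4 = 2.


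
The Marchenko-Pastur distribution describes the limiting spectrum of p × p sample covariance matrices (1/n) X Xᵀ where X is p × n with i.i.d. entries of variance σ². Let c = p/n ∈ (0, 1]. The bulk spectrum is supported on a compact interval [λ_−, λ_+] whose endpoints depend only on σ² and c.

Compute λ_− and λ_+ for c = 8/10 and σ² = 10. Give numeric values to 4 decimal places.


c = 8/10 = 0.800000; √c = 0.894427.
λ_− = σ² (1 − √c)² = 10 · (1 − 0.894427)² = 10 · (0.105573)² = 0.111456.
λ_+ = σ² (1 + √c)² = 10 · (1 + 0.894427)² = 10 · (1.894427)² = 35.888544.

Rounded to 4 decimal places: λ_− ≈ 0.1115, λ_+ ≈ 35.8885.


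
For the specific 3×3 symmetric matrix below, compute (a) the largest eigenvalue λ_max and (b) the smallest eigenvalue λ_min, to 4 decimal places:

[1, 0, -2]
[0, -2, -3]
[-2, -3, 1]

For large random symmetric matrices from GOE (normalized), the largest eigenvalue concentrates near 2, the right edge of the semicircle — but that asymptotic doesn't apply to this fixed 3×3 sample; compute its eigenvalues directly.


Since M is real symmetric, all three eigenvalues are real; they are the roots of det(λI − M) = λ³ − (tr M) λ² + s λ − det M, where s is the sum of the principal 2×2 minors.
tr M = 1 + (-2) + 1 = 0.
s = (1·(-2) − 0²) + (1·1 − (-2)²) + ((-2)·1 − (-3)²) = -2 + (-3) + (-11) = -16.
det M (expand along row 1) = 1·(-11) − 0·(-6) + (-2)·(-4) = -3.
Characteristic polynomial: λ³ − 16λ + 3 = 0.
Substitute λ = y + (tr M)/3 = y + 0.000000 to remove the quadratic term: y³ + p·y + q = 0 with p = s − (tr M)²/3 = -16.000000 and q = −2(tr M)³/27 + (tr M)·s/3 − det M = 3.000000.
Three real roots ⇒ use the trigonometric (Viète) form: r = 2√(−p/3) = 4.618802, φ = arccos(3q/(p·r)) = arccos(-0.121785) = 1.692884 rad.
y_k = r·cos(φ/3 − 2πk/3) for k = 0, 1, 2 gives y = 3.902731, 0.187915, -4.090645.
λ_k = y_k + 0.000000 gives λ = 3.9027, 0.1879, -4.0906 (check: the sum is 0.0000 = tr M).

Hence λ_max = 3.9027 and λ_min = -4.0906.


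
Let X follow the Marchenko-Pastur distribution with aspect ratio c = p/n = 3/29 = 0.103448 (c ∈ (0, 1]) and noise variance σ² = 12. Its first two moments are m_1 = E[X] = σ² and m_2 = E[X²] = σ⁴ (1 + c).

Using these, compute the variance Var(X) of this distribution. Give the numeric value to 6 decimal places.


m_1 = E[X] = σ² = 12, so m_1² = 144.
m_2 = E[X²] = σ⁴ (1 + c) = 144 · (1 + 0.103448) = 144 · 1.103448 = 158.896552.
(Note m_2 − m_1² simplifies to c · σ⁴ = 0.103448 · 144.)

Var(X) = m_2 − m_1² = 158.896552 − 144 = 14.896552.


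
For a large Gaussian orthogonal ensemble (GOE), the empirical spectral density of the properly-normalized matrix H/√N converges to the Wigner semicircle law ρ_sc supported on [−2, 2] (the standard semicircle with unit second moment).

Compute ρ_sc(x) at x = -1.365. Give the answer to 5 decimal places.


ρ_sc(x) = (1/(2π)) √(4 − x²). With x = -1.365:
  4 − x² = 4 − (-1.365)² = 4 − 1.863225 = 2.136775.
  √(4 − x²) = 1.461771.
  1/(2π) = 0.159155.
  ρ_sc(-1.365) = 0.159155 · 1.461771 = 0.232648.

Rounded to 5 decimal places: ρ_sc(-1.365) ≈ 0.23265.


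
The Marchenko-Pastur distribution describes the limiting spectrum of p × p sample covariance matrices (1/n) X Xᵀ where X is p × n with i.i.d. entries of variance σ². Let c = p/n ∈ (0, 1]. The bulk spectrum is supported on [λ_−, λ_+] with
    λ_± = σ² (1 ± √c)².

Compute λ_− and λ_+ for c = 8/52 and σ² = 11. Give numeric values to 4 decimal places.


c = 8/52 = 0.153846; √c = 0.392232.
λ_− = σ² (1 − √c)² = 11 · (1 − 0.392232)² = 11 · (0.607768)² = 4.063198.
λ_+ = σ² (1 + √c)² = 11 · (1 + 0.392232)² = 11 · (1.392232)² = 21.321418.

Rounded to 4 decimal places: λ_− ≈ 4.0632, λ_+ ≈ 21.3214.


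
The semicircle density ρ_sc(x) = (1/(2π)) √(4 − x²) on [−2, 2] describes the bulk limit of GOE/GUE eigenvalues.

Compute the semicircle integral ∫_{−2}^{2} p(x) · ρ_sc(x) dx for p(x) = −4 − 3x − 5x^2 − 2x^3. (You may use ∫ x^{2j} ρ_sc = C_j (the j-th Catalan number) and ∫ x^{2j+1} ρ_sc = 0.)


Write p(x) = Σ a_i x^i, split into monomials and integrate each against ρ_sc separately.
Using ∫ x^{2j} ρ_sc = C_j = (1/(j+1)) C(2j, j) (Catalan numbers) and ∫ x^{2j+1} ρ_sc = 0 (odd monomials vanish by symmetry):
  i = 0 (even): a_0 · C_{0} = -4 · 1 = -4
  i = 1 (odd): ∫ x^1 ρ_sc = 0 (vanishes)
  i = 2 (even): a_2 · C_{1} = -5 · 1 = -5
  i = 3 (odd): ∫ x^3 ρ_sc = 0 (vanishes)

Summing the contributions: ∫_{−2}^{2} p(x) ρ_sc(x) dx = (-4) + (-5) = -9.


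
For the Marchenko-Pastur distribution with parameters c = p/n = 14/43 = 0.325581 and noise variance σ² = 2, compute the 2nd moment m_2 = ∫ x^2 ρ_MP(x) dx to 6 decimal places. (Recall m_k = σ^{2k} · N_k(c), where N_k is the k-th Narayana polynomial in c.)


E[X²] = σ⁴ (1 + c) (second MP moment). With σ² = 2 (so σ⁴ = 4) and c = 14/43 = 0.325581: E[X²] = 4 · (1 + 0.325581) = 4 · 1.325581.

So E[X^2] = 5.302326.


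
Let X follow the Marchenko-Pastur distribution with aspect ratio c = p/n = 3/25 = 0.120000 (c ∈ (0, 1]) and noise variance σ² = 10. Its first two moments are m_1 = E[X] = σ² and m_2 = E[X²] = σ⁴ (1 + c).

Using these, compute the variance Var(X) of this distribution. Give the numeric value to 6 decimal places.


m_1 = E[X] = σ² = 10, so m_1² = 100.
m_2 = E[X²] = σ⁴ (1 + c) = 100 · (1 + 0.120000) = 100 · 1.120000 = 112.000000.
(Note m_2 − m_1² simplifies to c · σ⁴ = 0.120000 · 100.)

Var(X) = m_2 − m_1² = 112.000000 − 100 = 12.000000.


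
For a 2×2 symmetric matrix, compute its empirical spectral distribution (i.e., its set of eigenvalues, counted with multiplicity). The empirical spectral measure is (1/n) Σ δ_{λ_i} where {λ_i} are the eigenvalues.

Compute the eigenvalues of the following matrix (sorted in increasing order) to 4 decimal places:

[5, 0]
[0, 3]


Since M is real symmetric, both eigenvalues are real; they are the roots of det(λI − M) = λ² − (tr M) λ + det M.
tr M = 5 + 3 = 8.
det M = 5·3 − 0² = 15 − 0 = 15.
Characteristic polynomial: λ² − 8λ + 15 = 0.
Discriminant Δ = (tr M)² − 4·det M = 64 − 60 = 4; √Δ = 2.000000.
λ = (tr M ± √Δ)/2 = (8 ± 2.000000)/2, giving (tr M − √Δ)/2 = 3.0000 and (tr M + √Δ)/2 = 5.0000.

Eigenvalues sorted in increasing order: [3.0000, 5.0000].


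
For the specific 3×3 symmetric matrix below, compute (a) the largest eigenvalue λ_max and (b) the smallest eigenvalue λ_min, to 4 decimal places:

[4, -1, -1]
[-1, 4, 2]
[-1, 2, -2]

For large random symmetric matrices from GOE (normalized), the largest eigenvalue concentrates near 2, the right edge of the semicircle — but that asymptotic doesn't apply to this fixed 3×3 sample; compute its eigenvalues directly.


Since M is real symmetric, all three eigenvalues are real; they are the roots of det(λI − M) = λ³ − (tr M) λ² + s λ − det M, where s is the sum of the principal 2×2 minors.
tr M = 4 + 4 + (-2) = 6.
s = (4·4 − (-1)²) + (4·(-2) − (-1)²) + (4·(-2) − 2²) = 15 + (-9) + (-12) = -6.
det M (expand along row 1) = 4·(-12) − (-1)·4 + (-1)·2 = -46.
Characteristic polynomial: λ³ − 6λ² − 6λ + 46 = 0.
Substitute λ = y + (tr M)/3 = y + 2.000000 to remove the quadratic term: y³ + p·y + q = 0 with p = s − (tr M)²/3 = -18.000000 and q = −2(tr M)³/27 + (tr M)·s/3 − det M = 18.000000.
Three real roots ⇒ use the trigonometric (Viète) form: r = 2√(−p/3) = 4.898979, φ = arccos(3q/(p·r)) = arccos(-0.612372) = 2.229854 rad.
y_k = r·cos(φ/3 − 2πk/3) for k = 0, 1, 2 gives y = 3.606872, 1.067601, -4.674473.
λ_k = y_k + 2.000000 gives λ = 5.6069, 3.0676, -2.6745 (check: the sum is 6.0000 = tr M).

Hence λ_max = 5.6069 and λ_min = -2.6745.


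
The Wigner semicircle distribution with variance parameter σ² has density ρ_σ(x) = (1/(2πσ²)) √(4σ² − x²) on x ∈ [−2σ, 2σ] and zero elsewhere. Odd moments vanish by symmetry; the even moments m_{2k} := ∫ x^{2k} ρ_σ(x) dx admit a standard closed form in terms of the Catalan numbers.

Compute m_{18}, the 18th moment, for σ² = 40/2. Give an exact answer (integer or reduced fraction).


By the scaled semicircle moment identity, m_{2k} = σ^{2k} · C_k with k = 9.
C_9 = (1/(k+1)) · C(2k, k) = (1/10) · C(18, 9) = (1/10) · 48620 = 4862.
σ^{2k} = (σ²)^k = (40/2)^9 = 512000000000.

Therefore m_{18} = σ^{18} · C_9 = 512000000000 · 4862 = 2489344000000000.


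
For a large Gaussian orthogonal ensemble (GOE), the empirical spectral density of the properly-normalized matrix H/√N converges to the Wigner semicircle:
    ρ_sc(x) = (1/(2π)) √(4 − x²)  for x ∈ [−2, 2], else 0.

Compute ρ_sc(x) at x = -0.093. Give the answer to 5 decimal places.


ρ_sc(x) = (1/(2π)) √(4 − x²). With x = -0.093:
  4 − x² = 4 − (-0.093)² = 4 − 0.008649 = 3.991351.
  √(4 − x²) = 1.997837.
  1/(2π) = 0.159155.
  ρ_sc(-0.093) = 0.159155 · 1.997837 = 0.317966.

Rounded to 5 decimal places: ρ_sc(-0.093) ≈ 0.31797.


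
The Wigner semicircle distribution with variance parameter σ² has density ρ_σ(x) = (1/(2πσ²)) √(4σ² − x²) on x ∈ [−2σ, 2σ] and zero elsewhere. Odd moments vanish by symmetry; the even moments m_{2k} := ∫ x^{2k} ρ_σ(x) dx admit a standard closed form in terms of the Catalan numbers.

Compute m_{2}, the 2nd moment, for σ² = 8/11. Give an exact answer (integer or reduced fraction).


By the scaled semicircle moment identity, m_{2k} = σ^{2k} · C_k with k = 1.
C_1 = (1/(k+1)) · C(2k, k) = (1/2) · C(2, 1) = (1/2) · 2 = 1.
σ^{2k} = (σ²)^k = (8/11)^1 = 8/11.

Therefore m_{2} = σ^{2} · C_1 = (8/11) · 1 = 8/11.


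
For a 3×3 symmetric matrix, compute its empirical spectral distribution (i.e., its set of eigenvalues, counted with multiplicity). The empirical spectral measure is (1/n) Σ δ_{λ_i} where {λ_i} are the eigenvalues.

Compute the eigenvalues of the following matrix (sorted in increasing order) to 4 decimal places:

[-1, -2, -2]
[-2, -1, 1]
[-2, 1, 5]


Since M is real symmetric, all three eigenvalues are real; they are the roots of det(λI − M) = λ³ − (tr M) λ² + s λ − det M, where s is the sum of the principal 2×2 minors.
tr M = -1 + (-1) + 5 = 3.
s = ((-1)·(-1) − (-2)²) + ((-1)·5 − (-2)²) + ((-1)·5 − 1²) = -3 + (-9) + (-6) = -18.
det M (expand along row 1) = (-1)·(-6) − (-2)·(-8) + (-2)·(-4) = -2.
Characteristic polynomial: λ³ − 3λ² − 18λ + 2 = 0.
Substitute λ = y + (tr M)/3 = y + 1.000000 to remove the quadratic term: y³ + p·y + q = 0 with p = s − (tr M)²/3 = -21.000000 and q = −2(tr M)³/27 + (tr M)·s/3 − det M = -18.000000.
Three real roots ⇒ use the trigonometric (Viète) form: r = 2√(−p/3) = 5.291503, φ = arccos(3q/(p·r)) = arccos(0.485954) = 1.063342 rad.
y_k = r·cos(φ/3 − 2πk/3) for k = 0, 1, 2 gives y = 4.962575, -0.890804, -4.071771.
λ_k = y_k + 1.000000 gives λ = 5.9626, 0.1092, -3.0718 (check: the sum is 3.0000 = tr M).

Eigenvalues sorted in increasing order: [-3.0718, 0.1092, 5.9626].


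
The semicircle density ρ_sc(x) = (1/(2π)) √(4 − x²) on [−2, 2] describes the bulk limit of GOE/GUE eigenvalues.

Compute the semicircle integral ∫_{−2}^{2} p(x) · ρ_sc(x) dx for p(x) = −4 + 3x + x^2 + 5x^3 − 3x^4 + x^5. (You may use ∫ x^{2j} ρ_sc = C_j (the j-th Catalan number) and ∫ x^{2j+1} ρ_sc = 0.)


Write p(x) = Σ a_i x^i, split into monomials and integrate each against ρ_sc separately.
Using ∫ x^{2j} ρ_sc = C_j = (1/(j+1)) C(2j, j) (Catalan numbers) and ∫ x^{2j+1} ρ_sc = 0 (odd monomials vanish by symmetry):
  i = 0 (even): a_0 · C_{0} = -4 · 1 = -4
  i = 1 (odd): ∫ x^1 ρ_sc = 0 (vanishes)
  i = 2 (even): a_2 · C_{1} = 1 · 1 = 1
  i = 3 (odd): ∫ x^3 ρ_sc = 0 (vanishes)
  i = 4 (even): a_4 · C_{2} = -3 · 2 = -6
  i = 5 (odd): ∫ x^5 ρ_sc = 0 (vanishes)

Summing the contributions: ∫_{−2}^{2} p(x) ρ_sc(x) dx = (-4) + 1 + (-6) = -9.
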